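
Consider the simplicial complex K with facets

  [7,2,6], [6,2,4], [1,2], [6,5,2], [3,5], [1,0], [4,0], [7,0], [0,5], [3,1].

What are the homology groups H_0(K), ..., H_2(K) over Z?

H_0 ≅ Z,  H_1 ≅ Z^4,  H_2 = 0.

Take the total order 0 < 1 < 2 < 3 < 4 < 5 < 6 < 7 on the vertex set. Then K (dimension 2) consists of the simplices:

  0-simplices (8): [0], [1], [2], [3], [4], [5], [6], [7]
  1-simplices (14): [0,1], [0,4], [0,5], [0,7], [1,2], [1,3], [2,4], [2,5], [2,6], [2,7], [3,5], [4,6], [5,6], [6,7]
  2-simplices (3): [2,4,6], [2,5,6], [2,6,7]

Hence C_0 ≅ Z^8, C_1 ≅ Z^14, C_2 ≅ Z^3.

Boundary ∂_1: C_1 → C_0 sends each edge [p,q] (with p < q) to q − p. For instance
  ∂[0,7] = [7] − [0].
The resulting 8×14 matrix has rank 7, and its Smith normal form has invariant factors (1,1,1,1,1,1,1).

Boundary ∂_2: C_2 → C_1 sends each 2-simplex [p,q,r] to [q,r] − [p,r] + [p,q]. For instance
  ∂[2,6,7] = [6,7] − [2,7] + [2,6],
  ∂[2,5,6] = [5,6] − [2,6] + [2,5].
This gives a 14×3 integer matrix of rank 3; reducing to Smith normal form yields diagonal entries (1,1,1).

Computing H_k = (kernel of ∂_k) / (image of ∂_{k+1}):

  H_0: rank C_0 − rank ∂_1 = 8 − 7 = 1, and the invariant factors of ∂_1 are all 1, so H_0 ≅ Z.
  H_1: rank ker ∂_1 − rank ∂_2 = (14 − 7) − 3 = 4, and the invariant factors of ∂_2 are all 1, so H_1 ≅ Z^4.
  H_2: rank ker ∂_2 − rank ∂_3 = (3 − 3) − 0 = 0, and there is no ∂_3, so H_2 ≅ 0.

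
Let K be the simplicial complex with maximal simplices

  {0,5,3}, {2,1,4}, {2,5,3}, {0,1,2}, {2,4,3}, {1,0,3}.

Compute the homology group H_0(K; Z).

We work with the vertex ordering 0 < 1 < 2 < 3 < 4 < 5. The simplices of K, each written with vertices in increasing order, are:

  0-simplices (6): [0], [1], [2], [3], [4], [5]
  1-simplices (12): [0,1], [0,2], [0,3], [0,5], [1,2], [1,3], [1,4], [2,3], [2,4], [2,5], [3,4], [3,5]
  2-simplices (6): [0,1,2], [0,1,3], [0,3,5], [1,2,4], [2,3,4], [2,3,5]

giving chain groups C_0 ≅ Z^6, C_1 ≅ Z^12, C_2 ≅ Z^6.

The boundary map ∂_1: C_1 → C_0 maps an edge to its endpoints' difference, ∂[p,q] = q − p. For instance
  ∂[3,4] = [4] − [3].
This gives a 6×12 integer matrix of rank 5; reducing to Smith normal form yields diagonal entries (1,1,1,1,1).

Boundary ∂_2: C_2 → C_1 acts by ∂[p,q,r] = [q,r] − [p,r] + [p,q]. For instance
  ∂[0,3,5] = [3,5] − [0,5] + [0,3],
  ∂[2,3,5] = [3,5] − [2,5] + [2,3].
The 12×6 boundary matrix has rank 6 and Smith normal form diag(1,1,1,1,1,1).

From H_k ≅ ker(∂_k) / im(∂_{k+1}) we obtain:

  H_0: rank C_0 − rank ∂_1 = 6 − 5 = 1, and the invariant factors of ∂_1 are all 1, so H_0 ≅ Z.

H_0 = Z.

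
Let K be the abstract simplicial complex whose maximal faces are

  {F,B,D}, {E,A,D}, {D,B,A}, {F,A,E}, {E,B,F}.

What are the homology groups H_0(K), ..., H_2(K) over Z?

H_0 ≅ Z,  H_1 ≅ Z,  H_2 = 0.

Fix the vertex order A < B < D < E < F and write every simplex with vertices in increasing order. Then dim K = 2 and the simplices of K are:

  0-simplices (5): A, B, D, E, F
  1-simplices (10): AB, AD, AE, AF, BD, BE, BF, DE, DF, EF
  2-simplices (5): ABD, ADE, AEF, BDF, BEF

Hence C_0 ≅ Z^5, C_1 ≅ Z^10, C_2 ≅ Z^5.

∂_1: C_1 → C_0 maps an edge to its endpoints' difference, ∂[p,q] = q − p. For instance
  ∂AE = E − A.
The resulting 5×10 matrix has rank 4, and its Smith normal form has invariant factors (1,1,1,1).

∂_2: C_2 → C_1 maps a triangle to the signed sum of its edges. For instance
  ∂ABD = BD − AD + AB,
  ∂AEF = EF − AF + AE.
The resulting 10×5 matrix has rank 5, and its Smith normal form has invariant factors (1,1,1,1,1).

From H_k ≅ ker(∂_k) / im(∂_{k+1}) we obtain:

  H_0: rank C_0 − rank ∂_1 = 5 − 4 = 1, and the invariant factors of ∂_1 are all 1, so H_0 ≅ Z.
  H_1: rank ker ∂_1 − rank ∂_2 = (10 − 4) − 5 = 1, and the invariant factors of ∂_2 are all 1, so H_1 ≅ Z.
  H_2: rank ker ∂_2 − rank ∂_3 = (5 − 5) − 0 = 0, and there is no ∂_3, so H_2 ≅ 0.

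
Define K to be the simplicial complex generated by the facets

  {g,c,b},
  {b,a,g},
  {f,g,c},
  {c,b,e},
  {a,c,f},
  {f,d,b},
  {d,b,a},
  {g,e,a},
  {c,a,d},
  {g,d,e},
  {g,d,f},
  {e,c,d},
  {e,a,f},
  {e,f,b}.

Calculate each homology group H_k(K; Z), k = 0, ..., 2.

Fix the vertex order a < b < c < d < e < f < g and write every simplex with vertices in increasing order. Then dim K = 2 and the simplices of K are:

  0-simplices (7): a, b, c, d, e, f, g
  1-simplices (21): ab, ac, ad, ae, af, ag, bc, bd, be, bf, bg, cd, ce, cf, cg, de, df, dg, ef, eg, fg
  2-simplices (14): abd, abg, acd, acf, aef, aeg, bce, bcg, bdf, bef, cde, cfg, deg, dfg

Hence C_0 ≅ Z^7, C_1 ≅ Z^21, C_2 ≅ Z^14.

The boundary map ∂_1: C_1 → C_0 maps an edge to its endpoints' difference, ∂[p,q] = q − p. For instance
  ∂ag = g − a.
The 7×21 boundary matrix has rank 6 and Smith normal form diag(1,1,1,1,1,1).

Boundary ∂_2: C_2 → C_1 acts by ∂[p,q,r] = [q,r] − [p,r] + [p,q]. For instance
  ∂aef = ef − af + ae,
  ∂acd = cd − ad + ac.
The resulting 21×14 matrix has rank 13, and its Smith normal form has invariant factors (1,1,1,1,1,1,1,1,1,1,1,1,1).

Reading off H_k = ker ∂_k / im ∂_{k+1}:

  H_0: rank C_0 − rank ∂_1 = 7 − 6 = 1, and the invariant factors of ∂_1 are all 1, so H_0 ≅ Z.
  H_1: rank ker ∂_1 − rank ∂_2 = (21 − 6) − 13 = 2, and the invariant factors of ∂_2 are all 1, so H_1 ≅ Z^2.
  H_2: rank ker ∂_2 − rank ∂_3 = (14 − 13) − 0 = 1, and there is no ∂_3, so H_2 ≅ Z.

H_0 = Z,  H_1 = Z^2,  H_2 = Z.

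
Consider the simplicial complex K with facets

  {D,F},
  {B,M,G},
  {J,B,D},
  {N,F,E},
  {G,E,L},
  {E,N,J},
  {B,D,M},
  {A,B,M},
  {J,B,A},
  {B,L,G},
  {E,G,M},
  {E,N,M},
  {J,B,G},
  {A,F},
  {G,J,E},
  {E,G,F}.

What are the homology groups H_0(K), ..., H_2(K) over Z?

K has 10 vertices, 25 edges, 14 triangles.
rank ∂_0 = 0, rank ∂_1 = 9 ⇒ b_0 = 10 − 0 − 9 = 1; all invariant factors of ∂_1 are 1 so no torsion. So H_0 = Z.
rank ∂_1 = 9, rank ∂_2 = 14 ⇒ b_1 = 25 − 9 − 14 = 2; all invariant factors of ∂_2 are 1 so no torsion. So H_1 = Z^2.
rank ∂_2 = 14, rank ∂_3 = 0 ⇒ b_2 = 14 − 14 − 0 = 0. So H_2 = 0.

H_0 = Z,  H_1 = Z^2,  H_2 = 0.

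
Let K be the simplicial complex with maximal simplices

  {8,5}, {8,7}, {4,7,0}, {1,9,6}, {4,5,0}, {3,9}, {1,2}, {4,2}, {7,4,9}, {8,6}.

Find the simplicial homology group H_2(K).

H_2 ≅ 0.

Order the vertices as 0 < 1 < 2 < 3 < 4 < 5 < 6 < 7 < 8 < 9. Listing each simplex with vertices in this order, K has dimension 2 with simplices:

  0-simplices (10): [0], [1], [2], [3], [4], [5], [6], [7], [8], [9]
  1-simplices (16): [0,4], [0,5], [0,7], [1,2], [1,6], [1,9], [2,4], [3,9], [4,5], [4,7], [4,9], [5,8], [6,8], [6,9], [7,8], [7,9]
  2-simplices (4): [0,4,5], [0,4,7], [1,6,9], [4,7,9]

giving chain groups C_0 ≅ Z^10, C_1 ≅ Z^16, C_2 ≅ Z^4.

Boundary ∂_1: C_1 → C_0 is given by ∂[p,q] = [q] − [p].
The 10×16 boundary matrix has rank 9 and Smith normal form diag(1,1,1,1,1,1,1,1,1).

Boundary ∂_2: C_2 → C_1 acts by ∂[p,q,r] = [q,r] − [p,r] + [p,q]. For instance
  ∂[0,4,5] = [4,5] − [0,5] + [0,4],
  ∂[0,4,7] = [4,7] − [0,7] + [0,4].
This gives a 16×4 integer matrix of rank 4; reducing to Smith normal form yields diagonal entries (1,1,1,1).

Now H_k = ker ∂_k / im ∂_{k+1}, so:

  H_2: rank ker ∂_2 − rank ∂_3 = (4 − 4) − 0 = 0, and there is no ∂_3, so H_2 ≅ 0.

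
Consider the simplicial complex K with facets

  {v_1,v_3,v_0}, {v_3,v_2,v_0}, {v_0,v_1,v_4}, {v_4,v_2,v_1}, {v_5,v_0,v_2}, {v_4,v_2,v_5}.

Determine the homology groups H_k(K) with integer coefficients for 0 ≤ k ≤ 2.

H_0 = Z,  H_1 = Z,  H_2 = 0.

K has 6 vertices, 12 edges, 6 triangles.
rank ∂_0 = 0, rank ∂_1 = 5 ⇒ b_0 = 6 − 0 − 5 = 1; all invariant factors of ∂_1 are 1 so no torsion. So H_0 = Z.
rank ∂_1 = 5, rank ∂_2 = 6 ⇒ b_1 = 12 − 5 − 6 = 1; all invariant factors of ∂_2 are 1 so no torsion. So H_1 = Z.
rank ∂_2 = 6, rank ∂_3 = 0 ⇒ b_2 = 6 − 6 − 0 = 0. So H_2 = 0.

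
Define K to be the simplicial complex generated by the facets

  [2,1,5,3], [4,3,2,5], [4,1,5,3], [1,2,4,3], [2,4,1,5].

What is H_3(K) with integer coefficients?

Fix the vertex order 1 < 2 < 3 < 4 < 5 and write every simplex with vertices in increasing order. Then dim K = 3 and the simplices of K are:

  0-simplices (5): [1], [2], [3], [4], [5]
  1-simplices (10): [1,2], [1,3], [1,4], [1,5], [2,3], [2,4], [2,5], [3,4], [3,5], [4,5]
  2-simplices (10): [1,2,3], [1,2,4], [1,2,5], [1,3,4], [1,3,5], [1,4,5], [2,3,4], [2,3,5], [2,4,5], [3,4,5]
  3-simplices (5): [1,2,3,4], [1,2,3,5], [1,2,4,5], [1,3,4,5], [2,3,4,5]

giving chain groups C_0 ≅ Z^5, C_1 ≅ Z^10, C_2 ≅ Z^10, C_3 ≅ Z^5.

∂_1: C_1 → C_0 maps an edge to its endpoints' difference, ∂[p,q] = q − p. For instance
  ∂[2,3] = [3] − [2].
The resulting 5×10 matrix has rank 4, and its Smith normal form has invariant factors (1,1,1,1).

∂_2: C_2 → C_1 sends each 2-simplex [p,q,r] to [q,r] − [p,r] + [p,q]. For instance
  ∂[1,3,4] = [3,4] − [1,4] + [1,3],
  ∂[1,3,5] = [3,5] − [1,5] + [1,3].
The 10×10 boundary matrix has rank 6 and Smith normal form diag(1,1,1,1,1,1).

Boundary ∂_3: C_3 → C_2 sends each 3-simplex σ to the alternating sum Σ_i (−1)^i (σ with its i-th vertex removed). For instance
  ∂[1,2,4,5] = [2,4,5] − [1,4,5] + [1,2,5] − [1,2,4],
  ∂[2,3,4,5] = [3,4,5] − [2,4,5] + [2,3,5] − [2,3,4].
This gives a 10×5 integer matrix of rank 4; reducing to Smith normal form yields diagonal entries (1,1,1,1).

From H_k ≅ ker(∂_k) / im(∂_{k+1}) we obtain:

  H_3: rank ker ∂_3 − rank ∂_4 = (5 − 4) − 0 = 1, and there is no ∂_4, so H_3 = Z.

H_3 = Z.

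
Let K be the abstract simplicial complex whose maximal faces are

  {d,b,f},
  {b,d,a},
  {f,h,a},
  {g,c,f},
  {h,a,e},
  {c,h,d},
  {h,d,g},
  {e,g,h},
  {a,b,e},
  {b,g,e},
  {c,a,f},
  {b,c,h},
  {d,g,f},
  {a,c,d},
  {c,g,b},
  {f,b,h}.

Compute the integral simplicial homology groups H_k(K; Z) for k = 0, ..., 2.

Take the total order a < b < c < d < e < f < g < h on the vertex set. Then K (dimension 2) consists of the simplices:

  0-simplices (8): a, b, c, d, e, f, g, h
  1-simplices (24): ab, ac, ad, ae, af, ah, bc, bd, be, bf, bg, bh, cd, cf, cg, ch, df, dg, dh, eg, eh, fg, fh, gh
  2-simplices (16): abd, abe, acd, acf, aeh, afh, bcg, bch, bdf, beg, bfh, cdh, cfg, dfg, dgh, egh

Hence C_0 ≅ Z^8, C_1 ≅ Z^24, C_2 ≅ Z^16.

The boundary map ∂_1: C_1 → C_0 maps an edge to its endpoints' difference, ∂[p,q] = q − p.
As a 8×24 matrix over Z this has rank 7, with invariant factors (1,1,1,1,1,1,1).

The boundary map ∂_2: C_2 → C_1 sends each 2-simplex [p,q,r] to [q,r] − [p,r] + [p,q]. For instance
  ∂abe = be − ae + ab,
  ∂afh = fh − ah + af.
The resulting 24×16 matrix has rank 15, and its Smith normal form has invariant factors (1,1,1,1,1,1,1,1,1,1,1,1,1,1,1).

From H_k ≅ ker(∂_k) / im(∂_{k+1}) we obtain:

  H_0: rank C_0 − rank ∂_1 = 8 − 7 = 1, and the invariant factors of ∂_1 are all 1, so H_0 ≅ Z.
  H_1: rank ker ∂_1 − rank ∂_2 = (24 − 7) − 15 = 2, and the invariant factors of ∂_2 are all 1, so H_1 ≅ Z^2.
  H_2: rank ker ∂_2 − rank ∂_3 = (16 − 15) − 0 = 1, and there is no ∂_3, so H_2 ≅ Z.

As a check, the Euler characteristic is 8 − 24 + 16 = 0, which agrees with 1 − 2 + 1 = 0.

H_0 = Z,  H_1 = Z^2,  H_2 = Z.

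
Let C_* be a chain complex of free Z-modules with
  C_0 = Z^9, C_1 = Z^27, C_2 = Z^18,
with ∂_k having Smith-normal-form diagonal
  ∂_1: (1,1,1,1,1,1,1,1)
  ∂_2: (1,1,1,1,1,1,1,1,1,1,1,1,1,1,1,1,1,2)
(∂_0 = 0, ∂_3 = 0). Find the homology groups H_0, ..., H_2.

H_0 = Z,  H_1 = Z × Z/2,  H_2 = 0.

H_0: b_0 = 9 − 0 − 8 = 1; torsion from ∂_1 factors > 1: none. So H_0 = Z.
H_1: b_1 = 27 − 8 − 18 = 1; torsion from ∂_2 factors > 1: [2]. So H_1 = Z × Z/2.
H_2: b_2 = 18 − 18 − 0 = 0; torsion from ∂_3 factors > 1: none. So H_2 = 0.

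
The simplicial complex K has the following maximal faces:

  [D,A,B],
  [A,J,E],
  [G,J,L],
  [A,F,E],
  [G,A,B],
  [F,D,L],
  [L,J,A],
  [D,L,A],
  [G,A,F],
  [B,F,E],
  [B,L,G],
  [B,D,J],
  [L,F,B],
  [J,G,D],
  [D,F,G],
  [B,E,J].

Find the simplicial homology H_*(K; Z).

H_0 ≅ Z,  H_1 ≅ Z^2,  H_2 ≅ Z.

Take the total order A < B < D < E < F < G < J < L on the vertex set. Then K (dimension 2) consists of the simplices:

  0-simplices (8): A, B, D, E, F, G, J, L
  1-simplices (24): AB, AD, AE, AF, AG, AJ, AL, BD, BE, BF, BG, BJ, BL, DF, DG, DJ, DL, EF, EJ, FG, FL, GJ, GL, JL
  2-simplices (16): ABD, ABG, ADL, AEF, AEJ, AFG, AJL, BDJ, BEF, BEJ, BFL, BGL, DFG, DFL, DGJ, GJL

Hence C_0 ≅ Z^8, C_1 ≅ Z^24, C_2 ≅ Z^16.

The boundary map ∂_1: C_1 → C_0 is given by ∂[p,q] = [q] − [p]. For instance
  ∂DL = L − D.
The resulting 8×24 matrix has rank 7, and its Smith normal form has invariant factors (1,1,1,1,1,1,1).

Boundary ∂_2: C_2 → C_1 maps a triangle to the signed sum of its edges. For instance
  ∂DFG = FG − DG + DF,
  ∂DGJ = GJ − DJ + DG.
The 24×16 boundary matrix has rank 15 and Smith normal form diag(1,1,1,1,1,1,1,1,1,1,1,1,1,1,1).

Computing H_k = (kernel of ∂_k) / (image of ∂_{k+1}):

  H_0: rank C_0 − rank ∂_1 = 8 − 7 = 1, and the invariant factors of ∂_1 are all 1, so H_0 = Z.
  H_1: rank ker ∂_1 − rank ∂_2 = (24 − 7) − 15 = 2, and the invariant factors of ∂_2 are all 1, so H_1 = Z^2.
  H_2: rank ker ∂_2 − rank ∂_3 = (16 − 15) − 0 = 1, and there is no ∂_3, so H_2 = Z.

(K is a triangulation of the torus T^2.)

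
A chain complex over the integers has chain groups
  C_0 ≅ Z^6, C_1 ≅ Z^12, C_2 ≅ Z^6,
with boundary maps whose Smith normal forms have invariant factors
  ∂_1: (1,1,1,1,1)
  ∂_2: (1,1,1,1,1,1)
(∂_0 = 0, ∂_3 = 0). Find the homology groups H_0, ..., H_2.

H_0: b_0 = 6 − 0 − 5 = 1; torsion from ∂_1 factors > 1: none. So H_0 ≅ Z.
H_1: b_1 = 12 − 5 − 6 = 1; torsion from ∂_2 factors > 1: none. So H_1 ≅ Z.
H_2: b_2 = 6 − 6 − 0 = 0; torsion from ∂_3 factors > 1: none. So H_2 ≅ 0.

H_0 ≅ Z,  H_1 ≅ Z,  H_2 = 0.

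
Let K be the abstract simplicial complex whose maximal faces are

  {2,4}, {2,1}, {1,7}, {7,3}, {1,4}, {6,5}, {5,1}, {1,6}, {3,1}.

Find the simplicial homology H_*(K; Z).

We work with the vertex ordering 1 < 2 < 3 < 4 < 5 < 6 < 7. The simplices of K, each written with vertices in increasing order, are:

  0-simplices (7): [1], [2], [3], [4], [5], [6], [7]
  1-simplices (9): [1,2], [1,3], [1,4], [1,5], [1,6], [1,7], [2,4], [3,7], [5,6]

Hence C_0 ≅ Z^7, C_1 ≅ Z^9.

∂_1: C_1 → C_0 is given by ∂[p,q] = [q] − [p]. For instance
  ∂[1,6] = [6] − [1].
This gives a 7×9 integer matrix of rank 6; reducing to Smith normal form yields diagonal entries (1,1,1,1,1,1).

From H_k ≅ ker(∂_k) / im(∂_{k+1}) we obtain:

  H_0: rank C_0 − rank ∂_1 = 7 − 6 = 1, and the invariant factors of ∂_1 are all 1, so H_0 = Z.
  H_1: rank ker ∂_1 − rank ∂_2 = (9 − 6) − 0 = 3, and there is no ∂_2, so H_1 = Z^3.

(K is a triangulation of a wedge of 3 circles.)

H_0 = Z,  H_1 = Z^3.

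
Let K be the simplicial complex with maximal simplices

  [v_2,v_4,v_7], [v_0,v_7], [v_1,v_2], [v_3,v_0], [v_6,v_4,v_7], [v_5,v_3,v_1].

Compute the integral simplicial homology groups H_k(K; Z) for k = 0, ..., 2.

Take the total order v_0 < v_1 < v_2 < v_3 < v_4 < v_5 < v_6 < v_7 on the vertex set. Then K (dimension 2) consists of the simplices:

  0-simplices (8): [v_0], [v_1], [v_2], [v_3], [v_4], [v_5], [v_6], [v_7]
  1-simplices (11): [v_0,v_3], [v_0,v_7], [v_1,v_2], [v_1,v_3], [v_1,v_5], [v_2,v_4], [v_2,v_7], [v_3,v_5], [v_4,v_6], [v_4,v_7], [v_6,v_7]
  2-simplices (3): [v_1,v_3,v_5], [v_2,v_4,v_7], [v_4,v_6,v_7]

Hence C_0 ≅ Z^8, C_1 ≅ Z^11, C_2 ≅ Z^3.

∂_1: C_1 → C_0 maps an edge to its endpoints' difference, ∂[p,q] = q − p. For instance
  ∂[v_1,v_2] = [v_2] − [v_1].
This gives a 8×11 integer matrix of rank 7; reducing to Smith normal form yields diagonal entries (1,1,1,1,1,1,1).

The boundary map ∂_2: C_2 → C_1 sends each 2-simplex [p,q,r] to [q,r] − [p,r] + [p,q]. For instance
  ∂[v_4,v_6,v_7] = [v_6,v_7] − [v_4,v_7] + [v_4,v_6],
  ∂[v_2,v_4,v_7] = [v_4,v_7] − [v_2,v_7] + [v_2,v_4].
As a 11×3 matrix over Z this has rank 3, with invariant factors (1,1,1).

Now H_k = ker ∂_k / im ∂_{k+1}, so:

  H_0: rank C_0 − rank ∂_1 = 8 − 7 = 1, and the invariant factors of ∂_1 are all 1, so H_0 ≅ Z.
  H_1: rank ker ∂_1 − rank ∂_2 = (11 − 7) − 3 = 1, and the invariant factors of ∂_2 are all 1, so H_1 ≅ Z.
  H_2: rank ker ∂_2 − rank ∂_3 = (3 − 3) − 0 = 0, and there is no ∂_3, so H_2 ≅ 0.

As a check, the Euler characteristic is 8 − 11 + 3 = 0, which agrees with 1 − 1 + 0 = 0.

H_0 = Z,  H_1 = Z,  H_2 = 0.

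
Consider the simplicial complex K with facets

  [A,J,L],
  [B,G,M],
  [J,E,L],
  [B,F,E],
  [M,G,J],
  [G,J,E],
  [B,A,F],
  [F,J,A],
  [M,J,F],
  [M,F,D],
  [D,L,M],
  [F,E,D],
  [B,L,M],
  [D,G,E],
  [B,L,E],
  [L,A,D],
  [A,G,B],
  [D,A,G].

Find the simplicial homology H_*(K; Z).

Take the total order A < B < D < E < F < G < J < L < M on the vertex set. Then K (dimension 2) consists of the simplices:

  0-simplices (9): A, B, D, E, F, G, J, L, M
  1-simplices (27): AB, AD, AF, AG, AJ, AL, BE, BF, BG, BL, BM, DE, DF, DG, DL, DM, EF, EG, EJ, EL, FJ, FM, GJ, GM, JL, JM, LM
  2-simplices (18): ABF, ABG, ADG, ADL, AFJ, AJL, BEF, BEL, BGM, BLM, DEF, DEG, DFM, DLM, EGJ, EJL, FJM, GJM

Hence C_0 ≅ Z^9, C_1 ≅ Z^27, C_2 ≅ Z^18.

The boundary map ∂_1: C_1 → C_0 is given by ∂[p,q] = [q] − [p].
This gives a 9×27 integer matrix of rank 8; reducing to Smith normal form yields diagonal entries (1,1,1,1,1,1,1,1).

Boundary ∂_2: C_2 → C_1 sends each 2-simplex [p,q,r] to [q,r] − [p,r] + [p,q]. For instance
  ∂DFM = FM − DM + DF,
  ∂BGM = GM − BM + BG.
As a 27×18 matrix over Z this has rank 17, with invariant factors (1,1,1,1,1,1,1,1,1,1,1,1,1,1,1,1,1).

Now H_k = ker ∂_k / im ∂_{k+1}, so:

  H_0: rank C_0 − rank ∂_1 = 9 − 8 = 1, and the invariant factors of ∂_1 are all 1, so H_0 = Z.
  H_1: rank ker ∂_1 − rank ∂_2 = (27 − 8) − 17 = 2, and the invariant factors of ∂_2 are all 1, so H_1 = Z^2.
  H_2: rank ker ∂_2 − rank ∂_3 = (18 − 17) − 0 = 1, and there is no ∂_3, so H_2 = Z.

(K is a triangulation of the torus T^2.)

H_0 ≅ Z,  H_1 ≅ Z^2,  H_2 ≅ Z.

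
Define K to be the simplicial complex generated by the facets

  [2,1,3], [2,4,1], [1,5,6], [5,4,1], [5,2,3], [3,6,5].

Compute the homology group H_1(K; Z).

Take the total order 1 < 2 < 3 < 4 < 5 < 6 on the vertex set. Then K (dimension 2) consists of the simplices:

  0-simplices (6): [1], [2], [3], [4], [5], [6]
  1-simplices (12): [1,2], [1,3], [1,4], [1,5], [1,6], [2,3], [2,4], [2,5], [3,5], [3,6], [4,5], [5,6]
  2-simplices (6): [1,2,3], [1,2,4], [1,4,5], [1,5,6], [2,3,5], [3,5,6]

so the chain groups are C_0 ≅ Z^6, C_1 ≅ Z^12, C_2 ≅ Z^6.

Boundary ∂_1: C_1 → C_0 maps an edge to its endpoints' difference, ∂[p,q] = q − p. For instance
  ∂[3,6] = [6] − [3].
The resulting 6×12 matrix has rank 5, and its Smith normal form has invariant factors (1,1,1,1,1).

∂_2: C_2 → C_1 acts by ∂[p,q,r] = [q,r] − [p,r] + [p,q]. For instance
  ∂[2,3,5] = [3,5] − [2,5] + [2,3],
  ∂[1,2,3] = [2,3] − [1,3] + [1,2].
The resulting 12×6 matrix has rank 6, and its Smith normal form has invariant factors (1,1,1,1,1,1).

Now H_k = ker ∂_k / im ∂_{k+1}, so:

  H_1: rank ker ∂_1 − rank ∂_2 = (12 − 5) − 6 = 1, and the invariant factors of ∂_2 are all 1, so H_1 = Z.

(K is a triangulation of the cylinder S^1 x I.)

H_1 ≅ Z.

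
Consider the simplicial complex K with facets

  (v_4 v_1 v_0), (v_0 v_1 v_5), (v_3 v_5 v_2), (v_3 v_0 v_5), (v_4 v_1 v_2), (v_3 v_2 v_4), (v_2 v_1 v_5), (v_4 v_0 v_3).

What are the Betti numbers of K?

b_0 = 1, b_1 = 0, b_2 = 1.

K has 6 vertices, 12 edges, 8 triangles.
rank ∂_0 = 0, rank ∂_1 = 5 ⇒ b_0 = 6 − 0 − 5 = 1; all invariant factors of ∂_1 are 1 so no torsion. So H_0 = Z.
rank ∂_1 = 5, rank ∂_2 = 7 ⇒ b_1 = 12 − 5 − 7 = 0; all invariant factors of ∂_2 are 1 so no torsion. So H_1 = 0.
rank ∂_2 = 7, rank ∂_3 = 0 ⇒ b_2 = 8 − 7 − 0 = 1. So H_2 = Z.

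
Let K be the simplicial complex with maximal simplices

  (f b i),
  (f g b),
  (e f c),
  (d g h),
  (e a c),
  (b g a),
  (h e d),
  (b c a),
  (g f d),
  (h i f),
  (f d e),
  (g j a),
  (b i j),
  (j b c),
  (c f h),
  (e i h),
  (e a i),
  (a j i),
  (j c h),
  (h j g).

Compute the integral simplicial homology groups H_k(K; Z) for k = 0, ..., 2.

We work with the vertex ordering a < b < c < d < e < f < g < h < i < j. The simplices of K, each written with vertices in increasing order, are:

  0-simplices (10): a, b, c, d, e, f, g, h, i, j
  1-simplices (30): ab, ac, ae, ag, ai, aj, bc, bf, bg, bi, bj, ce, cf, ch, cj, de, df, dg, dh, ef, eh, ei, fg, fh, fi, gh, gj, hi, hj, ij
  2-simplices (20): abc, abg, ace, aei, agj, aij, bcj, bfg, bfi, bij, cef, cfh, chj, def, deh, dfg, dgh, ehi, fhi, ghj

giving chain groups C_0 ≅ Z^10, C_1 ≅ Z^30, C_2 ≅ Z^20.

∂_1: C_1 → C_0 is given by ∂[p,q] = [q] − [p]. For instance
  ∂bf = f − b.
The resulting 10×30 matrix has rank 9, and its Smith normal form has invariant factors (1,1,1,1,1,1,1,1,1).

The boundary map ∂_2: C_2 → C_1 sends each 2-simplex [p,q,r] to [q,r] − [p,r] + [p,q]. For instance
  ∂bfi = fi − bi + bf,
  ∂cef = ef − cf + ce.
The 30×20 boundary matrix has rank 20 and Smith normal form diag(1,1,1,1,1,1,1,1,1,1,1,1,1,1,1,1,1,1,1,2).

Reading off H_k = ker ∂_k / im ∂_{k+1}:

  H_0: rank C_0 − rank ∂_1 = 10 − 9 = 1, and the invariant factors of ∂_1 are all 1, so H_0 = Z.
  H_1: rank ker ∂_1 − rank ∂_2 = (30 − 9) − 20 = 1, and ∂_2 has invariant factor 2 > 1, so H_1 = Z ⊕ Z/2.
  H_2: rank ker ∂_2 − rank ∂_3 = (20 − 20) − 0 = 0, and there is no ∂_3, so H_2 = 0.

(K is a triangulation of the Klein bottle.)

H_0 = Z,  H_1 = Z ⊕ Z/2,  H_2 = 0.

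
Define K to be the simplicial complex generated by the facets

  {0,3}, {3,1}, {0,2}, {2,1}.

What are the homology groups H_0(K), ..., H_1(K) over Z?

K has 4 vertices, 4 edges.
rank ∂_0 = 0, rank ∂_1 = 3 ⇒ b_0 = 4 − 0 − 3 = 1; all invariant factors of ∂_1 are 1 so no torsion. So H_0 ≅ Z.
rank ∂_1 = 3, rank ∂_2 = 0 ⇒ b_1 = 4 − 3 − 0 = 1. So H_1 ≅ Z.

H_0 ≅ Z,  H_1 ≅ Z.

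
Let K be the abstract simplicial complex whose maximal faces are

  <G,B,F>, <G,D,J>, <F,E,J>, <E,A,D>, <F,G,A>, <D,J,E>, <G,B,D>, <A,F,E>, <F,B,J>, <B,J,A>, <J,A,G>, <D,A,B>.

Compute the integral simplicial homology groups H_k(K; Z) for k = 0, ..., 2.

Fix the vertex order A < B < D < E < F < G < J and write every simplex with vertices in increasing order. Then dim K = 2 and the simplices of K are:

  0-simplices (7): A, B, D, E, F, G, J
  1-simplices (18): AB, AD, AE, AF, AG, AJ, BD, BF, BG, BJ, DE, DG, DJ, EF, EJ, FG, FJ, GJ
  2-simplices (12): ABD, ABJ, ADE, AEF, AFG, AGJ, BDG, BFG, BFJ, DEJ, DGJ, EFJ

giving chain groups C_0 ≅ Z^7, C_1 ≅ Z^18, C_2 ≅ Z^12.

∂_1: C_1 → C_0 is given by ∂[p,q] = [q] − [p].
The resulting 7×18 matrix has rank 6, and its Smith normal form has invariant factors (1,1,1,1,1,1).

The boundary map ∂_2: C_2 → C_1 acts by ∂[p,q,r] = [q,r] − [p,r] + [p,q]. For instance
  ∂ABD = BD − AD + AB,
  ∂BFJ = FJ − BJ + BF.
As a 18×12 matrix over Z this has rank 12, with invariant factors (1,1,1,1,1,1,1,1,1,1,1,2).

Computing H_k = (kernel of ∂_k) / (image of ∂_{k+1}):

  H_0: rank C_0 − rank ∂_1 = 7 − 6 = 1, and the invariant factors of ∂_1 are all 1, so H_0 = Z.
  H_1: rank ker ∂_1 − rank ∂_2 = (18 − 6) − 12 = 0, and ∂_2 has invariant factor 2 > 1, so H_1 = Z/2Z.
  H_2: rank ker ∂_2 − rank ∂_3 = (12 − 12) − 0 = 0, and there is no ∂_3, so H_2 = 0.

H_0 = Z,  H_1 = Z/2Z,  H_2 = 0.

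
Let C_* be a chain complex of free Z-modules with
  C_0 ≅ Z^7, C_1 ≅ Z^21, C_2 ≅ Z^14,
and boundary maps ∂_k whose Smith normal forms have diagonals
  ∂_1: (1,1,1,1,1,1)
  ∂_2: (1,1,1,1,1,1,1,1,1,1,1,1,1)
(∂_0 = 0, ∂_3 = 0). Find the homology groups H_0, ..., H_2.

H_0: b_0 = 7 − 0 − 6 = 1; torsion from ∂_1 factors > 1: none. So H_0 ≅ Z.
H_1: b_1 = 21 − 6 − 13 = 2; torsion from ∂_2 factors > 1: none. So H_1 ≅ Z^2.
H_2: b_2 = 14 − 13 − 0 = 1; torsion from ∂_3 factors > 1: none. So H_2 ≅ Z.

H_0 ≅ Z,  H_1 ≅ Z^2,  H_2 ≅ Z.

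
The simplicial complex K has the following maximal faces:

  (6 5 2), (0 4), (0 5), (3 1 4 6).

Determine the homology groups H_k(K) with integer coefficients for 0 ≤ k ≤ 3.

H_0 = Z,  H_1 = Z,  H_2 = 0,  H_3 = 0.

Fix the vertex order 0 < 1 < 2 < 3 < 4 < 5 < 6 and write every simplex with vertices in increasing order. Then dim K = 3 and the simplices of K are:

  0-simplices (7): [0], [1], [2], [3], [4], [5], [6]
  1-simplices (11): [0,4], [0,5], [1,3], [1,4], [1,6], [2,5], [2,6], [3,4], [3,6], [4,6], [5,6]
  2-simplices (5): [1,3,4], [1,3,6], [1,4,6], [2,5,6], [3,4,6]
  3-simplices (1): [1,3,4,6]

giving chain groups C_0 ≅ Z^7, C_1 ≅ Z^11, C_2 ≅ Z^5, C_3 ≅ Z^1.

The boundary map ∂_1: C_1 → C_0 sends each edge [p,q] (with p < q) to q − p. For instance
  ∂[3,6] = [6] − [3].
The 7×11 boundary matrix has rank 6 and Smith normal form diag(1,1,1,1,1,1).

∂_2: C_2 → C_1 sends each 2-simplex [p,q,r] to [q,r] − [p,r] + [p,q]. For instance
  ∂[3,4,6] = [4,6] − [3,6] + [3,4],
  ∂[1,3,4] = [3,4] − [1,4] + [1,3].
The resulting 11×5 matrix has rank 4, and its Smith normal form has invariant factors (1,1,1,1).

The boundary map ∂_3: C_3 → C_2 sends each 3-simplex σ to the alternating sum Σ_i (−1)^i (σ with its i-th vertex removed). For instance
  ∂[1,3,4,6] = [3,4,6] − [1,4,6] + [1,3,6] − [1,3,4].
The resulting 5×1 matrix has rank 1, and its Smith normal form has invariant factors (1).

Now H_k = ker ∂_k / im ∂_{k+1}, so:

  H_0: rank C_0 − rank ∂_1 = 7 − 6 = 1, and the invariant factors of ∂_1 are all 1, so H_0 = Z.
  H_1: rank ker ∂_1 − rank ∂_2 = (11 − 6) − 4 = 1, and the invariant factors of ∂_2 are all 1, so H_1 = Z.
  H_2: rank ker ∂_2 − rank ∂_3 = (5 − 4) − 1 = 0, and the invariant factors of ∂_3 are all 1, so H_2 = 0.
  H_3: rank ker ∂_3 − rank ∂_4 = (1 − 1) − 0 = 0, and there is no ∂_4, so H_3 = 0.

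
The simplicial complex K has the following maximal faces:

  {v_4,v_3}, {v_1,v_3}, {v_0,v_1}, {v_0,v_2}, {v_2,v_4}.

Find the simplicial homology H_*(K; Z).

K has 5 vertices, 5 edges.
rank ∂_0 = 0, rank ∂_1 = 4 ⇒ b_0 = 5 − 0 − 4 = 1; all invariant factors of ∂_1 are 1 so no torsion. So H_0 = Z.
rank ∂_1 = 4, rank ∂_2 = 0 ⇒ b_1 = 5 − 4 − 0 = 1. So H_1 = Z.

H_0 ≅ Z,  H_1 ≅ Z.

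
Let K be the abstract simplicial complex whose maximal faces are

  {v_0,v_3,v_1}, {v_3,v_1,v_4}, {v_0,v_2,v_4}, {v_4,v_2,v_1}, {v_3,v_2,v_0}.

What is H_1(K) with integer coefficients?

H_1 = Z.

Take the total order v_0 < v_1 < v_2 < v_3 < v_4 on the vertex set. Then K (dimension 2) consists of the simplices:

  0-simplices (5): [v_0], [v_1], [v_2], [v_3], [v_4]
  1-simplices (10): [v_0,v_1], [v_0,v_2], [v_0,v_3], [v_0,v_4], [v_1,v_2], [v_1,v_3], [v_1,v_4], [v_2,v_3], [v_2,v_4], [v_3,v_4]
  2-simplices (5): [v_0,v_1,v_3], [v_0,v_2,v_3], [v_0,v_2,v_4], [v_1,v_2,v_4], [v_1,v_3,v_4]

giving chain groups C_0 ≅ Z^5, C_1 ≅ Z^10, C_2 ≅ Z^5.

The boundary map ∂_1: C_1 → C_0 sends each edge [p,q] (with p < q) to q − p.
The resulting 5×10 matrix has rank 4, and its Smith normal form has invariant factors (1,1,1,1).

The boundary map ∂_2: C_2 → C_1 sends each 2-simplex [p,q,r] to [q,r] − [p,r] + [p,q]. For instance
  ∂[v_0,v_1,v_3] = [v_1,v_3] − [v_0,v_3] + [v_0,v_1],
  ∂[v_0,v_2,v_4] = [v_2,v_4] − [v_0,v_4] + [v_0,v_2].
The resulting 10×5 matrix has rank 5, and its Smith normal form has invariant factors (1,1,1,1,1).

Now H_k = ker ∂_k / im ∂_{k+1}, so:

  H_1: rank ker ∂_1 − rank ∂_2 = (10 − 4) − 5 = 1, and the invariant factors of ∂_2 are all 1, so H_1 = Z.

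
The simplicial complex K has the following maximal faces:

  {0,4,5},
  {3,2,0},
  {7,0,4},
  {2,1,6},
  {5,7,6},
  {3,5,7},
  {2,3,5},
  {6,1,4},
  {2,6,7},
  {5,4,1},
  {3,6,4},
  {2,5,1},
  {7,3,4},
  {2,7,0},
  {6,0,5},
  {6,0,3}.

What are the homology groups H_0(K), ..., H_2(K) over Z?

H_0 = Z,  H_1 = Z^2,  H_2 = Z.

Take the total order 0 < 1 < 2 < 3 < 4 < 5 < 6 < 7 on the vertex set. Then K (dimension 2) consists of the simplices:

  0-simplices (8): [0], [1], [2], [3], [4], [5], [6], [7]
  1-simplices (24): (24 of them)
  2-simplices (16): [0,2,3], [0,2,7], [0,3,6], [0,4,5], [0,4,7], [0,5,6], [1,2,5], [1,2,6], [1,4,5], [1,4,6], [2,3,5], [2,6,7], [3,4,6], [3,4,7], [3,5,7], [5,6,7]

giving chain groups C_0 ≅ Z^8, C_1 ≅ Z^24, C_2 ≅ Z^16.

The boundary map ∂_1: C_1 → C_0 is given by ∂[p,q] = [q] − [p]. For instance
  ∂[2,5] = [5] − [2].
As a 8×24 matrix over Z this has rank 7, with invariant factors (1,1,1,1,1,1,1).

Boundary ∂_2: C_2 → C_1 acts by ∂[p,q,r] = [q,r] − [p,r] + [p,q]. For instance
  ∂[1,4,6] = [4,6] − [1,6] + [1,4],
  ∂[3,5,7] = [5,7] − [3,7] + [3,5].
The resulting 24×16 matrix has rank 15, and its Smith normal form has invariant factors (1,1,1,1,1,1,1,1,1,1,1,1,1,1,1).

Computing H_k = (kernel of ∂_k) / (image of ∂_{k+1}):

  H_0: rank C_0 − rank ∂_1 = 8 − 7 = 1, and the invariant factors of ∂_1 are all 1, so H_0 ≅ Z.
  H_1: rank ker ∂_1 − rank ∂_2 = (24 − 7) − 15 = 2, and the invariant factors of ∂_2 are all 1, so H_1 ≅ Z^2.
  H_2: rank ker ∂_2 − rank ∂_3 = (16 − 15) − 0 = 1, and there is no ∂_3, so H_2 ≅ Z.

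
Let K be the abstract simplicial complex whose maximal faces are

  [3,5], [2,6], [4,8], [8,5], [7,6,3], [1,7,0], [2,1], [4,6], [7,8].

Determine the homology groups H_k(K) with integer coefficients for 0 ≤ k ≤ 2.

K has 9 vertices, 13 edges, 2 triangles.
rank ∂_0 = 0, rank ∂_1 = 8 ⇒ b_0 = 9 − 0 − 8 = 1; all invariant factors of ∂_1 are 1 so no torsion. So H_0 ≅ Z.
rank ∂_1 = 8, rank ∂_2 = 2 ⇒ b_1 = 13 − 8 − 2 = 3; all invariant factors of ∂_2 are 1 so no torsion. So H_1 ≅ Z^3.
rank ∂_2 = 2, rank ∂_3 = 0 ⇒ b_2 = 2 − 2 − 0 = 0. So H_2 ≅ 0.

H_0 ≅ Z,  H_1 ≅ Z^3,  H_2 = 0.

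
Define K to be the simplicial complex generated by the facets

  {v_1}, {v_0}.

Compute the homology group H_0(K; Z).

H_0 = Z^2.

K has 2 vertices.
rank ∂_0 = 0, rank ∂_1 = 0 ⇒ b_0 = 2 − 0 − 0 = 2. So H_0 = Z^2.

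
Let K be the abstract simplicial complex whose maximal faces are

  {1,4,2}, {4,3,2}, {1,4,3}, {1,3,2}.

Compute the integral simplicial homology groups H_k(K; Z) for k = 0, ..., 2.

Fix the vertex order 1 < 2 < 3 < 4 and write every simplex with vertices in increasing order. Then dim K = 2 and the simplices of K are:

  0-simplices (4): [1], [2], [3], [4]
  1-simplices (6): [1,2], [1,3], [1,4], [2,3], [2,4], [3,4]
  2-simplices (4): [1,2,3], [1,2,4], [1,3,4], [2,3,4]

giving chain groups C_0 ≅ Z^4, C_1 ≅ Z^6, C_2 ≅ Z^4.

Boundary ∂_1: C_1 → C_0 is given by ∂[p,q] = [q] − [p]. For instance
  ∂[1,2] = [2] − [1].
The 4×6 boundary matrix has rank 3 and Smith normal form diag(1,1,1).

Boundary ∂_2: C_2 → C_1 sends each 2-simplex [p,q,r] to [q,r] − [p,r] + [p,q]. For instance
  ∂[1,3,4] = [3,4] − [1,4] + [1,3],
  ∂[1,2,4] = [2,4] − [1,4] + [1,2].
The resulting 6×4 matrix has rank 3, and its Smith normal form has invariant factors (1,1,1).

Reading off H_k = ker ∂_k / im ∂_{k+1}:

  H_0: rank C_0 − rank ∂_1 = 4 − 3 = 1, and the invariant factors of ∂_1 are all 1, so H_0 ≅ Z.
  H_1: rank ker ∂_1 − rank ∂_2 = (6 − 3) − 3 = 0, and the invariant factors of ∂_2 are all 1, so H_1 ≅ 0.
  H_2: rank ker ∂_2 − rank ∂_3 = (4 − 3) − 0 = 1, and there is no ∂_3, so H_2 ≅ Z.

H_0 ≅ Z,  H_1 = 0,  H_2 ≅ Z.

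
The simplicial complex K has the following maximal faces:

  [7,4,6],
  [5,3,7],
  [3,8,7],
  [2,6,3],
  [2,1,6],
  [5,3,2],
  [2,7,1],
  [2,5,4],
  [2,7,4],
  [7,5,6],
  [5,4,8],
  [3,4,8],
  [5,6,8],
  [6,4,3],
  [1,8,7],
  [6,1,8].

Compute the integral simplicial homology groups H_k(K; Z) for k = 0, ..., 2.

Order the vertices as 1 < 2 < 3 < 4 < 5 < 6 < 7 < 8. Listing each simplex with vertices in this order, K has dimension 2 with simplices:

  0-simplices (8): [1], [2], [3], [4], [5], [6], [7], [8]
  1-simplices (24): (24 of them)
  2-simplices (16): [1,2,6], [1,2,7], [1,6,8], [1,7,8], [2,3,5], [2,3,6], [2,4,5], [2,4,7], [3,4,6], [3,4,8], [3,5,7], [3,7,8], [4,5,8], [4,6,7], [5,6,7], [5,6,8]

so the chain groups are C_0 ≅ Z^8, C_1 ≅ Z^24, C_2 ≅ Z^16.

Boundary ∂_1: C_1 → C_0 is given by ∂[p,q] = [q] − [p].
This gives a 8×24 integer matrix of rank 7; reducing to Smith normal form yields diagonal entries (1,1,1,1,1,1,1).

The boundary map ∂_2: C_2 → C_1 acts by ∂[p,q,r] = [q,r] − [p,r] + [p,q]. For instance
  ∂[5,6,8] = [6,8] − [5,8] + [5,6],
  ∂[3,5,7] = [5,7] − [3,7] + [3,5].
The 24×16 boundary matrix has rank 15 and Smith normal form diag(1,1,1,1,1,1,1,1,1,1,1,1,1,1,1).

Reading off H_k = ker ∂_k / im ∂_{k+1}:

  H_0: rank C_0 − rank ∂_1 = 8 − 7 = 1, and the invariant factors of ∂_1 are all 1, so H_0 = Z.
  H_1: rank ker ∂_1 − rank ∂_2 = (24 − 7) − 15 = 2, and the invariant factors of ∂_2 are all 1, so H_1 = Z^2.
  H_2: rank ker ∂_2 − rank ∂_3 = (16 − 15) − 0 = 1, and there is no ∂_3, so H_2 = Z.

H_0 ≅ Z,  H_1 ≅ Z^2,  H_2 ≅ Z.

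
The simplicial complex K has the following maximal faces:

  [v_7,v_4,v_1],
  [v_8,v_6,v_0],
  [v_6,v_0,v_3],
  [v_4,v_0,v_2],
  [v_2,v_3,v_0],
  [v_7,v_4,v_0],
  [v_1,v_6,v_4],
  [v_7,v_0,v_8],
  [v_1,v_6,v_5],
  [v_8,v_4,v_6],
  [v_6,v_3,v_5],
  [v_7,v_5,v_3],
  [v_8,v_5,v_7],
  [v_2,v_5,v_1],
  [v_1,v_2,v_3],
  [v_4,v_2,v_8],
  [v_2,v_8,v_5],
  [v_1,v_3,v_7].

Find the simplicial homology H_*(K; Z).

We work with the vertex ordering v_0 < v_1 < v_2 < v_3 < v_4 < v_5 < v_6 < v_7 < v_8. The simplices of K, each written with vertices in increasing order, are:

  0-simplices (9): [v_0], [v_1], [v_2], [v_3], [v_4], [v_5], [v_6], [v_7], [v_8]
  1-simplices (27): (27 of them)
  2-simplices (18): (18 of them)

Hence C_0 ≅ Z^9, C_1 ≅ Z^27, C_2 ≅ Z^18.

The boundary map ∂_1: C_1 → C_0 maps an edge to its endpoints' difference, ∂[p,q] = q − p. For instance
  ∂[v_2,v_5] = [v_5] − [v_2].
This gives a 9×27 integer matrix of rank 8; reducing to Smith normal form yields diagonal entries (1,1,1,1,1,1,1,1).

The boundary map ∂_2: C_2 → C_1 acts by ∂[p,q,r] = [q,r] − [p,r] + [p,q]. For instance
  ∂[v_1,v_2,v_3] = [v_2,v_3] − [v_1,v_3] + [v_1,v_2],
  ∂[v_0,v_6,v_8] = [v_6,v_8] − [v_0,v_8] + [v_0,v_6].
This gives a 27×18 integer matrix of rank 18; reducing to Smith normal form yields diagonal entries (1,1,1,1,1,1,1,1,1,1,1,1,1,1,1,1,1,2).

Reading off H_k = ker ∂_k / im ∂_{k+1}:

  H_0: rank C_0 − rank ∂_1 = 9 − 8 = 1, and the invariant factors of ∂_1 are all 1, so H_0 = Z.
  H_1: rank ker ∂_1 − rank ∂_2 = (27 − 8) − 18 = 1, and ∂_2 has invariant factor 2 > 1, so H_1 = Z ⊕ Z/2.
  H_2: rank ker ∂_2 − rank ∂_3 = (18 − 18) − 0 = 0, and there is no ∂_3, so H_2 = 0.

H_0 ≅ Z,  H_1 ≅ Z ⊕ Z/2,  H_2 = 0.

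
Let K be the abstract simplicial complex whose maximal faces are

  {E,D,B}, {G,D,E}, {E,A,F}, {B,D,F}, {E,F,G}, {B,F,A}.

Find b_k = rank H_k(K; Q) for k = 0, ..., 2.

b_0 = 1, b_1 = 1, b_2 = 0.

Order the vertices as A < B < D < E < F < G. Listing each simplex with vertices in this order, K has dimension 2 with simplices:

  0-simplices (6): A, B, D, E, F, G
  1-simplices (12): AB, AE, AF, BD, BE, BF, DE, DF, DG, EF, EG, FG
  2-simplices (6): ABF, AEF, BDE, BDF, DEG, EFG

so the chain groups are C_0 ≅ Z^6, C_1 ≅ Z^12, C_2 ≅ Z^6.

Boundary ∂_1: C_1 → C_0 is given by ∂[p,q] = [q] − [p]. For instance
  ∂EF = F − E.
The resulting 6×12 matrix has rank 5, and its Smith normal form has invariant factors (1,1,1,1,1).

The boundary map ∂_2: C_2 → C_1 sends each 2-simplex [p,q,r] to [q,r] − [p,r] + [p,q]. For instance
  ∂ABF = BF − AF + AB,
  ∂EFG = FG − EG + EF.
The resulting 12×6 matrix has rank 6, and its Smith normal form has invariant factors (1,1,1,1,1,1).

Reading off H_k = ker ∂_k / im ∂_{k+1}:

  H_0: rank C_0 − rank ∂_1 = 6 − 5 = 1, and the invariant factors of ∂_1 are all 1, so H_0 ≅ Z.
  H_1: rank ker ∂_1 − rank ∂_2 = (12 − 5) − 6 = 1, and the invariant factors of ∂_2 are all 1, so H_1 ≅ Z.
  H_2: rank ker ∂_2 − rank ∂_3 = (6 − 6) − 0 = 0, and there is no ∂_3, so H_2 ≅ 0.

Hence the Betti numbers are b_0 = 1, b_1 = 1, b_2 = 0.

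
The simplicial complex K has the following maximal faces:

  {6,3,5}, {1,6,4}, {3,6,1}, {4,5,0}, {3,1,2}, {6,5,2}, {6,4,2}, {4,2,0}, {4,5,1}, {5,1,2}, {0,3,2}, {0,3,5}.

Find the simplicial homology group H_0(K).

H_0 ≅ Z.

Take the total order 0 < 1 < 2 < 3 < 4 < 5 < 6 on the vertex set. Then K (dimension 2) consists of the simplices:

  0-simplices (7): [0], [1], [2], [3], [4], [5], [6]
  1-simplices (18): [0,2], [0,3], [0,4], [0,5], [1,2], [1,3], [1,4], [1,5], [1,6], [2,3], [2,4], [2,5], [2,6], [3,5], [3,6], [4,5], [4,6], [5,6]
  2-simplices (12): [0,2,3], [0,2,4], [0,3,5], [0,4,5], [1,2,3], [1,2,5], [1,3,6], [1,4,5], [1,4,6], [2,4,6], [2,5,6], [3,5,6]

giving chain groups C_0 ≅ Z^7, C_1 ≅ Z^18, C_2 ≅ Z^12.

The boundary map ∂_1: C_1 → C_0 maps an edge to its endpoints' difference, ∂[p,q] = q − p.
The resulting 7×18 matrix has rank 6, and its Smith normal form has invariant factors (1,1,1,1,1,1).

The boundary map ∂_2: C_2 → C_1 sends each 2-simplex [p,q,r] to [q,r] − [p,r] + [p,q]. For instance
  ∂[0,2,3] = [2,3] − [0,3] + [0,2],
  ∂[3,5,6] = [5,6] − [3,6] + [3,5].
This gives a 18×12 integer matrix of rank 12; reducing to Smith normal form yields diagonal entries (1,1,1,1,1,1,1,1,1,1,1,2).

Reading off H_k = ker ∂_k / im ∂_{k+1}:

  H_0: rank C_0 − rank ∂_1 = 7 − 6 = 1, and the invariant factors of ∂_1 are all 1, so H_0 ≅ Z.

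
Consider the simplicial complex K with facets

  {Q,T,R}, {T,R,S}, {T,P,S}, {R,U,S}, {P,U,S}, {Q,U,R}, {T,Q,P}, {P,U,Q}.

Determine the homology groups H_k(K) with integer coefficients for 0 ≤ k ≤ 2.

Order the vertices as P < Q < R < S < T < U. Listing each simplex with vertices in this order, K has dimension 2 with simplices:

  0-simplices (6): P, Q, R, S, T, U
  1-simplices (12): PQ, PS, PT, PU, QR, QT, QU, RS, RT, RU, ST, SU
  2-simplices (8): PQT, PQU, PST, PSU, QRT, QRU, RST, RSU

giving chain groups C_0 ≅ Z^6, C_1 ≅ Z^12, C_2 ≅ Z^8.

The boundary map ∂_1: C_1 → C_0 maps an edge to its endpoints' difference, ∂[p,q] = q − p. For instance
  ∂ST = T − S.
As a 6×12 matrix over Z this has rank 5, with invariant factors (1,1,1,1,1).

∂_2: C_2 → C_1 maps a triangle to the signed sum of its edges. For instance
  ∂RSU = SU − RU + RS,
  ∂PSU = SU − PU + PS.
As a 12×8 matrix over Z this has rank 7, with invariant factors (1,1,1,1,1,1,1).

Reading off H_k = ker ∂_k / im ∂_{k+1}:

  H_0: rank C_0 − rank ∂_1 = 6 − 5 = 1, and the invariant factors of ∂_1 are all 1, so H_0 = Z.
  H_1: rank ker ∂_1 − rank ∂_2 = (12 − 5) − 7 = 0, and the invariant factors of ∂_2 are all 1, so H_1 = 0.
  H_2: rank ker ∂_2 − rank ∂_3 = (8 − 7) − 0 = 1, and there is no ∂_3, so H_2 = Z.

As a check, the Euler characteristic is 6 − 12 + 8 = 2, which agrees with 1 − 0 + 1 = 2.
(K is a triangulation of the 2-sphere S^2.)

H_0 ≅ Z,  H_1 = 0,  H_2 ≅ Z.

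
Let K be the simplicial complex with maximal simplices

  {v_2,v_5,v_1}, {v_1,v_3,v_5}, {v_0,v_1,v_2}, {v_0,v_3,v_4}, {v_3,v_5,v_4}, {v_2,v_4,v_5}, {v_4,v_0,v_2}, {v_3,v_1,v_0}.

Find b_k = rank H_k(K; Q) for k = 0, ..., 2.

b_0 = 1, b_1 = 0, b_2 = 1.

Take the total order v_0 < v_1 < v_2 < v_3 < v_4 < v_5 on the vertex set. Then K (dimension 2) consists of the simplices:

  0-simplices (6): [v_0], [v_1], [v_2], [v_3], [v_4], [v_5]
  1-simplices (12): [v_0,v_1], [v_0,v_2], [v_0,v_3], [v_0,v_4], [v_1,v_2], [v_1,v_3], [v_1,v_5], [v_2,v_4], [v_2,v_5], [v_3,v_4], [v_3,v_5], [v_4,v_5]
  2-simplices (8): [v_0,v_1,v_2], [v_0,v_1,v_3], [v_0,v_2,v_4], [v_0,v_3,v_4], [v_1,v_2,v_5], [v_1,v_3,v_5], [v_2,v_4,v_5], [v_3,v_4,v_5]

Hence C_0 ≅ Z^6, C_1 ≅ Z^12, C_2 ≅ Z^8.

Boundary ∂_1: C_1 → C_0 is given by ∂[p,q] = [q] − [p].
This gives a 6×12 integer matrix of rank 5; reducing to Smith normal form yields diagonal entries (1,1,1,1,1).

Boundary ∂_2: C_2 → C_1 sends each 2-simplex [p,q,r] to [q,r] − [p,r] + [p,q]. For instance
  ∂[v_0,v_1,v_3] = [v_1,v_3] − [v_0,v_3] + [v_0,v_1],
  ∂[v_0,v_1,v_2] = [v_1,v_2] − [v_0,v_2] + [v_0,v_1].
The resulting 12×8 matrix has rank 7, and its Smith normal form has invariant factors (1,1,1,1,1,1,1).

Reading off H_k = ker ∂_k / im ∂_{k+1}:

  H_0: rank C_0 − rank ∂_1 = 6 − 5 = 1, and the invariant factors of ∂_1 are all 1, so H_0 = Z.
  H_1: rank ker ∂_1 − rank ∂_2 = (12 − 5) − 7 = 0, and the invariant factors of ∂_2 are all 1, so H_1 = 0.
  H_2: rank ker ∂_2 − rank ∂_3 = (8 − 7) − 0 = 1, and there is no ∂_3, so H_2 = Z.

Hence the Betti numbers are b_0 = 1, b_1 = 0, b_2 = 1.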